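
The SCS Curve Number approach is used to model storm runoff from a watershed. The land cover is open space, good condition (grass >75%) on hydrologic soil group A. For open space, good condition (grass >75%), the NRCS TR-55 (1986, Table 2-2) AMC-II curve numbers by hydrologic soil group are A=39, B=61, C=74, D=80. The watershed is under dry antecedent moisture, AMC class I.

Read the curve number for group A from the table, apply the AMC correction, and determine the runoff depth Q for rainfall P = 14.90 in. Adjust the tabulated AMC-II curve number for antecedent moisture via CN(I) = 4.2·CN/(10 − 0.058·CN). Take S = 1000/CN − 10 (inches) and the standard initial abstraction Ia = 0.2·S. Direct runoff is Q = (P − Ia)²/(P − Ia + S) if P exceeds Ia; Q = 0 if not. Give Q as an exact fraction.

Q = 3724782961/2997793890 in ≈ 1.243 in

NRCS table: open space, good condition (grass >75%), soil group A → CN(II) = 39
Dry (AMC I): CN(I) = 4.2·39/(10 − 0.058·39) = (819/5)/(3869/500) = 81900/3869 ≈ 21.168
S = 1000/(81900/3869) − 10 = 30500/819 in ≈ 37.241 in
Ia = 0.2S: 0.2·37.241 = 7.448 in (exactly 6100/819)
P − Ia = 14.900 − 7.448 = 61031/8190 ≈ 7.452 in (> 0, runoff occurs)
Q: (61031/8190)² ÷ (366031/8190) = 3724782961/2997793890 in (≈ 1.243 in)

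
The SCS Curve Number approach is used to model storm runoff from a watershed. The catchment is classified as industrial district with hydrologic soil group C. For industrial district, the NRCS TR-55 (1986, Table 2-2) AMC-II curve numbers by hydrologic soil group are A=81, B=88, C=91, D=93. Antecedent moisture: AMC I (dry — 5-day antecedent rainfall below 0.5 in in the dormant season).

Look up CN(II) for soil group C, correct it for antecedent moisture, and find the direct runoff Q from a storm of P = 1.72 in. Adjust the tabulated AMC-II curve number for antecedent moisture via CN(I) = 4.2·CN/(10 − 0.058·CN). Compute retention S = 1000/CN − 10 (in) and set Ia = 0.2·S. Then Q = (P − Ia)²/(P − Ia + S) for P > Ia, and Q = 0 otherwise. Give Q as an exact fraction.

NRCS table: industrial district, soil group C → CN(II) = 91
Adjust CN=91 to AMC I: 4.2·91/(10 − 0.058·91) → (1911/5) ÷ (2361/500) = 63700/787 ≈ 80.940
S = 1000/(63700/787) − 10 = 1500/637 in ≈ 2.355 in
Ia = 0.2S: 0.2·2.355 = 0.471 in (exactly 300/637)
Excess rainfall: 1.720 − 0.471 = 1.249 in; P > Ia so Q > 0
Q: (19891/15925)² ÷ (57391/15925) = 395651881/913951675 in (≈ 0.433 in)

Q = 395651881/913951675 in ≈ 0.433 in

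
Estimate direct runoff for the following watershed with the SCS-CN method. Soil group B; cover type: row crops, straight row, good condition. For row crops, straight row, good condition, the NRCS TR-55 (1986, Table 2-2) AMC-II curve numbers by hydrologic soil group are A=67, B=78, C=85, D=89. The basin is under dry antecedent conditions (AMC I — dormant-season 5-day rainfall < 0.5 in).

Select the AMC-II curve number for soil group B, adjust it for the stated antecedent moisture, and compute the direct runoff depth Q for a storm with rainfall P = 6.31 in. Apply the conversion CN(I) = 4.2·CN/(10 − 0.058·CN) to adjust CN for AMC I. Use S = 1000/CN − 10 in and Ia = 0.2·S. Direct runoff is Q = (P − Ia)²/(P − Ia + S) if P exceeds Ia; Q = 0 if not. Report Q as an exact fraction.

NRCS table: row crops, straight row, good condition, soil group B → CN(II) = 78
Adjust CN=78 to AMC I: 4.2·78/(10 − 0.058·78) → (1638/5) ÷ (1369/250) = 81900/1369 ≈ 59.825
S = 1000/(81900/1369) − 10 = 5500/819 in ≈ 6.716 in
Initial abstraction Ia = S/5 = (5500/819)/5 = 1100/819 ≈ 1.343 in
Since P=6.310 > Ia=1.343: effective rainfall P−Ia = 406789/81900 in
Q: (406789/81900)² ÷ (956789/81900) = 165477290521/78361019100 in (≈ 2.112 in)

Q = 165477290521/78361019100 in ≈ 2.112 in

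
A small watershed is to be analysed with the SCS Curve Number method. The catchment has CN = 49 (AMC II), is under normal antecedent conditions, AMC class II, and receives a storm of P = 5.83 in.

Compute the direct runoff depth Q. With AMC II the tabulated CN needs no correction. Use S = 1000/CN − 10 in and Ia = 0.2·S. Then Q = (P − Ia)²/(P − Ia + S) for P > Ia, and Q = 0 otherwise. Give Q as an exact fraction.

Average conditions: CN = 49 (no AMC adjustment).
S = 1000/49 − 10 = 510/49 in ≈ 10.408 in
Ia = 0.2S: 0.2·10.408 = 2.082 in (exactly 102/49)
Excess rainfall: 5.830 − 2.082 = 3.748 in; P > Ia so Q > 0
Q = (18367/4900)²/((18367/4900) + 510/49) = (337346689/24010000)/(69367/4900) = 337346689/339898300 in ≈ 0.992 in

Q = 337346689/339898300 in ≈ 0.992 in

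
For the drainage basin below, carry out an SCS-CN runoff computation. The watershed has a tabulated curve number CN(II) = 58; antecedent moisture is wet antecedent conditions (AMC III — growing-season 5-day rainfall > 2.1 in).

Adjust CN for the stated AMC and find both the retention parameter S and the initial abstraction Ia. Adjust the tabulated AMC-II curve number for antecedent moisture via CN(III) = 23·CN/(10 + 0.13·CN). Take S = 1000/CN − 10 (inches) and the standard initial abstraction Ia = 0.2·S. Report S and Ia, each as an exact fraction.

S = 2100/667 in ≈ 3.148 in; Ia = 420/667 in ≈ 0.630 in

CN(III) from CN(II)=58: (23·58)/(10 + 0.13·58) = 66700/877 ≈ 76.055
Max retention: S = 1000/(66700/877) − 10 = 2100/667 in (≈ 3.148 in)
Ia = 0.2·(2100/667) = 420/667 in ≈ 0.630 in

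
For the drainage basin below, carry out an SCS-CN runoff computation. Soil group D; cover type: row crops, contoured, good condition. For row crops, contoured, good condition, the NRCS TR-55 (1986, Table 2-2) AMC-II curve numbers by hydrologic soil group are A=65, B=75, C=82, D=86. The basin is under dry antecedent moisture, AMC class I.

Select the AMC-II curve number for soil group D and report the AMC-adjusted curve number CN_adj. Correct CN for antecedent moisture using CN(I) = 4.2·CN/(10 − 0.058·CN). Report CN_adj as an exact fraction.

NRCS table: row crops, contoured, good condition, soil group D → CN(II) = 86
Adjust CN=86 to AMC I: 4.2·86/(10 − 0.058·86) → (1806/5) ÷ (1253/250) = 12900/179 ≈ 72.067

CN_adj = 12900/179 ≈ 72.067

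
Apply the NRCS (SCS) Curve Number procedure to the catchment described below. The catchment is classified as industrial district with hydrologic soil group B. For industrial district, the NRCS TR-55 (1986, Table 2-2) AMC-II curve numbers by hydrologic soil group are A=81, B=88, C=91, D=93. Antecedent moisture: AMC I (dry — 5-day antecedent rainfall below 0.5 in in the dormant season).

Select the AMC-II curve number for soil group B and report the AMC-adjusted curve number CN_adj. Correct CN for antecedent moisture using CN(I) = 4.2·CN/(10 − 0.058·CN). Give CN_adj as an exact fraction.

CN_adj = 3850/51 ≈ 75.490

NRCS table: industrial district, soil group B → CN(II) = 88
CN(I) from CN(II)=88: (4.2·88)/(10 − 0.058·88) = 3850/51 ≈ 75.490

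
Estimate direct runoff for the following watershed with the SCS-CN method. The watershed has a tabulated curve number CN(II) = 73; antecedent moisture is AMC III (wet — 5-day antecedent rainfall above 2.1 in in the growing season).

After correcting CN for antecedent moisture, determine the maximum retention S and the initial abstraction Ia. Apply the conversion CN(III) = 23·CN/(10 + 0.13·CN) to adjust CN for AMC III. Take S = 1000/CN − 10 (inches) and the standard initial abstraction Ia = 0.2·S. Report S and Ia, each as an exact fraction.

S = 2700/1679 in ≈ 1.608 in; Ia = 540/1679 in ≈ 0.322 in

Wet (AMC III): CN(III) = 23·73/(10 + 0.13·73) = 1679/(1949/100) = 167900/1949 ≈ 86.147
Max retention: S = 1000/(167900/1949) − 10 = 2700/1679 in (≈ 1.608 in)
Ia = 0.2S: 0.2·1.608 = 0.322 in (exactly 540/1679)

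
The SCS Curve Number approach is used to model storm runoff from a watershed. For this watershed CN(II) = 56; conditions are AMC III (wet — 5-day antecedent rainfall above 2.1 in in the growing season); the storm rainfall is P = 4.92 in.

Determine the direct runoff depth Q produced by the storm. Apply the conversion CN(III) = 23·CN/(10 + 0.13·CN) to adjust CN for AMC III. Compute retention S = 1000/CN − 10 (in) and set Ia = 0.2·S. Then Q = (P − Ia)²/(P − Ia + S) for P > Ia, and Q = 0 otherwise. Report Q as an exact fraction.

Adjust CN=56 to AMC III: 23·56/(10 + 0.13·56) → 1288 ÷ (432/25) = 4025/54 ≈ 74.537
Retention S: 1000/CN − 10 with CN=74.537 → S = 550/161 ≈ 3.416 in
Ia = 0.2·(550/161) = 110/161 in ≈ 0.683 in
P − Ia = 4.920 − 0.683 = 17053/4025 ≈ 4.237 in (> 0, runoff occurs)
Runoff Q = (P−Ia)²/(P−Ia+S) = (4.237)²/(4.237+3.416) = 290804809/123982075 ≈ 2.346 in

Q = 290804809/123982075 in ≈ 2.346 in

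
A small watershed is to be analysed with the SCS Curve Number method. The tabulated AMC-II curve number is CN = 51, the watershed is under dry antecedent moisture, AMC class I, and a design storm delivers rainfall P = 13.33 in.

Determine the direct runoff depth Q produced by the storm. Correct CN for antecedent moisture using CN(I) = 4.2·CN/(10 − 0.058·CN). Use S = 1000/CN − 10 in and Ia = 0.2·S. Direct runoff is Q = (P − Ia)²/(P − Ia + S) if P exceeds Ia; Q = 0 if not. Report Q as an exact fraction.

Q = 17942334601/7404419700 in ≈ 2.423 in

Dry (AMC I): CN(I) = 4.2·51/(10 − 0.058·51) = (1071/5)/(3521/500) = 15300/503 ≈ 30.417
Max retention: S = 1000/(15300/503) − 10 = 3500/153 in (≈ 22.876 in)
Initial abstraction Ia = S/5 = (3500/153)/5 = 700/153 ≈ 4.575 in
Since P=13.330 > Ia=4.575: effective rainfall P−Ia = 133949/15300 in
Q: (133949/15300)² ÷ (483949/15300) = 17942334601/7404419700 in (≈ 2.423 in)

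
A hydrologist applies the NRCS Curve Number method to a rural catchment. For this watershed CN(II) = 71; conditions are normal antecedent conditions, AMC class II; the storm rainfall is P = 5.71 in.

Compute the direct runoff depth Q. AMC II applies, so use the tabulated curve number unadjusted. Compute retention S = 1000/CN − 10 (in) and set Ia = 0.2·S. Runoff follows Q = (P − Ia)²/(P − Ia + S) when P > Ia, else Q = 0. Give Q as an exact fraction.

Q = 1206937081/452561100 in ≈ 2.667 in

Average conditions: CN = 71 (no AMC adjustment).
Max retention: S = 1000/71 − 10 = 290/71 in (≈ 4.085 in)
Ia = 0.2S: 0.2·4.085 = 0.817 in (exactly 58/71)
P − Ia = 5.710 − 0.817 = 34741/7100 ≈ 4.893 in (> 0, runoff occurs)
Runoff Q = (P−Ia)²/(P−Ia+S) = (4.893)²/(4.893+4.085) = 1206937081/452561100 ≈ 2.667 in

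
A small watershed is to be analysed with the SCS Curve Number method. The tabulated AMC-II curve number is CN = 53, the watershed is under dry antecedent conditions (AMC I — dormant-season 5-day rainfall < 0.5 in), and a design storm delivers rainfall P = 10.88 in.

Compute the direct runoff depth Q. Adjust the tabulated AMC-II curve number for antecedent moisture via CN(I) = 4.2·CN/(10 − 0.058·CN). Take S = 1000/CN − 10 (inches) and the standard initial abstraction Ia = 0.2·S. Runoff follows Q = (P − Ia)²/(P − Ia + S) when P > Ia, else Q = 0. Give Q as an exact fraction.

Adjust CN=53 to AMC I: 4.2·53/(10 − 0.058·53) → (1113/5) ÷ (3463/500) = 111300/3463 ≈ 32.140
Retention S: 1000/CN − 10 with CN=32.140 → S = 23500/1113 ≈ 21.114 in
Ia = 0.2S: 0.2·21.114 = 4.223 in (exactly 4700/1113)
Excess rainfall: 10.880 − 4.223 = 6.657 in; P > Ia so Q > 0
Runoff Q = (P−Ia)²/(P−Ia+S) = (6.657)²/(6.657+21.114) = 2144523481/1343836200 ≈ 1.596 in

Q = 2144523481/1343836200 in ≈ 1.596 in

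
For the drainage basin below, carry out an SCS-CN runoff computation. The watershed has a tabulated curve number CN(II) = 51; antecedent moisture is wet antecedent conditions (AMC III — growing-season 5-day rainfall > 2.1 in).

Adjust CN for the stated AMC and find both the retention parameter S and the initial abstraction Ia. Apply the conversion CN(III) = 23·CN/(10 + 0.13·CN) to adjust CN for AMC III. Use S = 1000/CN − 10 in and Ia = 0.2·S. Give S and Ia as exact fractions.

Adjust CN=51 to AMC III: 23·51/(10 + 0.13·51) → 1173 ÷ (1663/100) = 117300/1663 ≈ 70.535
Retention S: 1000/CN − 10 with CN=70.535 → S = 4900/1173 ≈ 4.177 in
Initial abstraction Ia = S/5 = (4900/1173)/5 = 980/1173 ≈ 0.835 in

S = 4900/1173 in ≈ 4.177 in; Ia = 980/1173 in ≈ 0.835 in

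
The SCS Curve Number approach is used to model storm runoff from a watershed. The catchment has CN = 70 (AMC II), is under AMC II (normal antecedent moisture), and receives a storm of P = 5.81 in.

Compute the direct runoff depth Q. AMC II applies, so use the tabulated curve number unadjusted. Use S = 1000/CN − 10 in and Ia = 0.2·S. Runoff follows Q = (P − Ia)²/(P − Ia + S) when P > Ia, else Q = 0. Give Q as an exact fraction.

AMC II — tabulated CN = 70 applies directly.
Max retention: S = 1000/70 − 10 = 30/7 in (≈ 4.286 in)
Initial abstraction Ia = S/5 = (30/7)/5 = 6/7 ≈ 0.857 in
Since P=5.810 > Ia=0.857: effective rainfall P−Ia = 3467/700 in
Runoff Q = (P−Ia)²/(P−Ia+S) = (4.953)²/(4.953+4.286) = 12020089/4526900 ≈ 2.655 in

Q = 12020089/4526900 in ≈ 2.655 in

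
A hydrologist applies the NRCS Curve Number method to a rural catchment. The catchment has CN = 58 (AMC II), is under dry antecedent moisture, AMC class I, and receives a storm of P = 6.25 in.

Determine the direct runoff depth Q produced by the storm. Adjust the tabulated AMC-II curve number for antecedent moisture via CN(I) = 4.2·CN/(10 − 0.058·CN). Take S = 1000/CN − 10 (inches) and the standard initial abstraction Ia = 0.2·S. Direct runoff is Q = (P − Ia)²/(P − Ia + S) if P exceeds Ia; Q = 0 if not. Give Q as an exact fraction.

Adjust CN=58 to AMC I: 4.2·58/(10 − 0.058·58) → (1218/5) ÷ (1659/250) = 2900/79 ≈ 36.709
Max retention: S = 1000/(2900/79) − 10 = 500/29 in (≈ 17.241 in)
Initial abstraction Ia = S/5 = (500/29)/5 = 100/29 ≈ 3.448 in
Excess rainfall: 6.250 − 3.448 = 2.802 in; P > Ia so Q > 0
Q: (325/116)² ÷ (2325/116) = 4225/10788 in (≈ 0.392 in)

Q = 4225/10788 in ≈ 0.392 in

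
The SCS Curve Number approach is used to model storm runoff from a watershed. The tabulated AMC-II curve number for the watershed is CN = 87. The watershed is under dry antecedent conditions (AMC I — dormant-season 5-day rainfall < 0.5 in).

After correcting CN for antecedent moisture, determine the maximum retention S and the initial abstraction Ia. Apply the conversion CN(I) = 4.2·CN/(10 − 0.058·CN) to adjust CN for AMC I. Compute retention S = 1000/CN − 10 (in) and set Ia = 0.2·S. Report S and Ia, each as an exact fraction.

S = 6500/1827 in ≈ 3.558 in; Ia = 1300/1827 in ≈ 0.712 in

CN(I) from CN(II)=87: (4.2·87)/(10 − 0.058·87) = 182700/2477 ≈ 73.759
Max retention: S = 1000/(182700/2477) − 10 = 6500/1827 in (≈ 3.558 in)
Ia = 0.2S: 0.2·3.558 = 0.712 in (exactly 1300/1827)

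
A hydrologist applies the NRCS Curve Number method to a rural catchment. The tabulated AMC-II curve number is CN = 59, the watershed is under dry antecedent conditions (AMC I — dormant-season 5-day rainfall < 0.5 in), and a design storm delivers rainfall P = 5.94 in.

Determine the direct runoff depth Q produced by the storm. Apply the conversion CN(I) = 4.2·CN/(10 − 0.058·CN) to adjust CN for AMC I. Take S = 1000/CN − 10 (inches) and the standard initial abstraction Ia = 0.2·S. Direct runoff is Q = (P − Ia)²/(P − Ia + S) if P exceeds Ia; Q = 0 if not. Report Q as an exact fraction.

CN(I) from CN(II)=59: (4.2·59)/(10 − 0.058·59) = 123900/3289 ≈ 37.671
S = 1000/(123900/3289) − 10 = 20500/1239 in ≈ 16.546 in
Initial abstraction Ia = S/5 = (20500/1239)/5 = 4100/1239 ≈ 3.309 in
Excess rainfall: 5.940 − 3.309 = 2.631 in; P > Ia so Q > 0
Runoff Q = (P−Ia)²/(P−Ia+S) = (2.631)²/(2.631+16.546) = 26563458289/73595546850 ≈ 0.361 in

Q = 26563458289/73595546850 in ≈ 0.361 in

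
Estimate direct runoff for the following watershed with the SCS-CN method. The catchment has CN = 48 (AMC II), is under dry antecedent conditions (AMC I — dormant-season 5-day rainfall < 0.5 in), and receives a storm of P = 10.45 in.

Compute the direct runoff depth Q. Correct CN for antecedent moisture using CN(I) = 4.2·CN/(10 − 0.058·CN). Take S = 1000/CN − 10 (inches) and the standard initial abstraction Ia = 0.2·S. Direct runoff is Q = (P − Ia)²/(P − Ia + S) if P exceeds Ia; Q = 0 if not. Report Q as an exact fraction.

Adjust CN=48 to AMC I: 4.2·48/(10 − 0.058·48) → (1008/5) ÷ (902/125) = 12600/451 ≈ 27.938
Max retention: S = 1000/(12600/451) − 10 = 1625/63 in (≈ 25.794 in)
Ia = 0.2S: 0.2·25.794 = 5.159 in (exactly 325/63)
P − Ia = 10.450 − 5.159 = 6667/1260 ≈ 5.291 in (> 0, runoff occurs)
Q = (6667/1260)²/((6667/1260) + 1625/63) = (44448889/1587600)/(39167/1260) = 44448889/49350420 in ≈ 0.901 in

Q = 44448889/49350420 in ≈ 0.901 in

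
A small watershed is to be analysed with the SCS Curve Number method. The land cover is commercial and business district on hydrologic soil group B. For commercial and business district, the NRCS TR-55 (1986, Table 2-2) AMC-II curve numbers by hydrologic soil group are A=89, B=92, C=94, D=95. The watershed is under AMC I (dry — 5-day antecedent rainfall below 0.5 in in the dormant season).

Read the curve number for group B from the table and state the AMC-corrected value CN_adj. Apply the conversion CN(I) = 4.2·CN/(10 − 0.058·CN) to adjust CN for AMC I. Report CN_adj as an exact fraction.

CN_adj = 48300/583 ≈ 82.847

NRCS table: commercial and business district, soil group B → CN(II) = 92
CN(I) from CN(II)=92: (4.2·92)/(10 − 0.058·92) = 48300/583 ≈ 82.847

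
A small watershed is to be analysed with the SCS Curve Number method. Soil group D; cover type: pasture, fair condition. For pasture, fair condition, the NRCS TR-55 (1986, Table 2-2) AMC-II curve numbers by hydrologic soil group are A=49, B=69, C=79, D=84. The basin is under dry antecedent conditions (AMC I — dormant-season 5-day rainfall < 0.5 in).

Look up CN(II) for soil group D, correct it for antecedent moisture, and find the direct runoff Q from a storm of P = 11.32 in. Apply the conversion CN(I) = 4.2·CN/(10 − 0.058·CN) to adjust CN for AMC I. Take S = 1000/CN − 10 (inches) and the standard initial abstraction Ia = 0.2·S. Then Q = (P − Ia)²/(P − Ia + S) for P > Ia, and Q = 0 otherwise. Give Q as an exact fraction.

NRCS table: pasture, fair condition, soil group D → CN(II) = 84
Dry (AMC I): CN(I) = 4.2·84/(10 − 0.058·84) = (1764/5)/(641/125) = 44100/641 ≈ 68.799
Max retention: S = 1000/(44100/641) − 10 = 2000/441 in (≈ 4.535 in)
Ia = 0.2S: 0.2·4.535 = 0.907 in (exactly 400/441)
P − Ia = 11.320 − 0.907 = 114803/11025 ≈ 10.413 in (> 0, runoff occurs)
Runoff Q = (P−Ia)²/(P−Ia+S) = (10.413)²/(10.413+4.535) = 13179728809/1816953075 ≈ 7.254 in

Q = 13179728809/1816953075 in ≈ 7.254 in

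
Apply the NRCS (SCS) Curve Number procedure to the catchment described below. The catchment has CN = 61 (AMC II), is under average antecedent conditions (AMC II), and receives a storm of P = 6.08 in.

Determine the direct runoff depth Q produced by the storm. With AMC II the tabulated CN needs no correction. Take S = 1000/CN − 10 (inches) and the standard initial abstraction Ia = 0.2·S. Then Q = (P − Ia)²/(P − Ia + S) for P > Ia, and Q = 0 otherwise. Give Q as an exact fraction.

AMC II — tabulated CN = 61 applies directly.
Max retention: S = 1000/61 − 10 = 390/61 in (≈ 6.393 in)
Initial abstraction Ia = S/5 = (390/61)/5 = 78/61 ≈ 1.279 in
Excess rainfall: 6.080 − 1.279 = 4.801 in; P > Ia so Q > 0
Q: (7322/1525)² ÷ (17072/1525) = 13402921/6508700 in (≈ 2.059 in)

Q = 13402921/6508700 in ≈ 2.059 in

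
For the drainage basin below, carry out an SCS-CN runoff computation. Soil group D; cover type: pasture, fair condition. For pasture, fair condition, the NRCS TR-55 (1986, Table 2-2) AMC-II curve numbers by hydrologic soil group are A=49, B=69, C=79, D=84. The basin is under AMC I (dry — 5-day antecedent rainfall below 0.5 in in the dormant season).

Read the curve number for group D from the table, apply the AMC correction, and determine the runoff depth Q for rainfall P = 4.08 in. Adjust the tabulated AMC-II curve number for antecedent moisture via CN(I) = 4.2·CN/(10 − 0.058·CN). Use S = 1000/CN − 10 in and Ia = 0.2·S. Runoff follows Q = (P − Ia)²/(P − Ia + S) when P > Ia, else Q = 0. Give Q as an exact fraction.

Q = 611870162/468463275 in ≈ 1.306 in

NRCS table: pasture, fair condition, soil group D → CN(II) = 84
Dry (AMC I): CN(I) = 4.2·84/(10 − 0.058·84) = (1764/5)/(641/125) = 44100/641 ≈ 68.799
S = 1000/(44100/641) − 10 = 2000/441 in ≈ 4.535 in
Ia = 0.2·(2000/441) = 400/441 in ≈ 0.907 in
Excess rainfall: 4.080 − 0.907 = 3.173 in; P > Ia so Q > 0
Q = (34982/11025)²/((34982/11025) + 2000/441) = (1223740324/121550625)/(84982/11025) = 611870162/468463275 in ≈ 1.306 in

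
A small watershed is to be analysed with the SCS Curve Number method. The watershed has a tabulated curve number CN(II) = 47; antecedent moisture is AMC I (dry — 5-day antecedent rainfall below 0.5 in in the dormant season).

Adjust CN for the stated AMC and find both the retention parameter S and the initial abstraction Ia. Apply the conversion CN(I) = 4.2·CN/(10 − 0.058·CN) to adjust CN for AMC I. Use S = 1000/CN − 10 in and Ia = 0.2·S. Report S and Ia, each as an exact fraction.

Dry (AMC I): CN(I) = 4.2·47/(10 − 0.058·47) = (987/5)/(3637/500) = 98700/3637 ≈ 27.138
S = 1000/(98700/3637) − 10 = 26500/987 in ≈ 26.849 in
Ia = 0.2·(26500/987) = 5300/987 in ≈ 5.370 in

S = 26500/987 in ≈ 26.849 in; Ia = 5300/987 in ≈ 5.370 in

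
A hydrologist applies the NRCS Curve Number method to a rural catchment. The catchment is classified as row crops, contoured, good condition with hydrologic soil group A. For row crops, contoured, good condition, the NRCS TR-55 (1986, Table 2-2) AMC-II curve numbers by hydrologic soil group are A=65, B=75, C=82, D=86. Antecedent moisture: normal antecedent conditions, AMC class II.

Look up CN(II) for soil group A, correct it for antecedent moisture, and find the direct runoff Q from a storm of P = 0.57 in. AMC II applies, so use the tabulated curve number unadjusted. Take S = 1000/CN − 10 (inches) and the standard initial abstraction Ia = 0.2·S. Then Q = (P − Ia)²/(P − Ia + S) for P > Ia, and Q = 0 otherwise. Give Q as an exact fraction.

Q = 0 in ≈ 0.000 in

NRCS table: row crops, contoured, good condition, soil group A → CN(II) = 65
AMC II — tabulated CN = 65 applies directly.
Retention S: 1000/CN − 10 with CN=65.000 → S = 70/13 ≈ 5.385 in
Ia = 0.2·(70/13) = 14/13 in ≈ 1.077 in
P = 0.570 ≤ Ia = 1.077 in: entire storm abstracted, Q = 0.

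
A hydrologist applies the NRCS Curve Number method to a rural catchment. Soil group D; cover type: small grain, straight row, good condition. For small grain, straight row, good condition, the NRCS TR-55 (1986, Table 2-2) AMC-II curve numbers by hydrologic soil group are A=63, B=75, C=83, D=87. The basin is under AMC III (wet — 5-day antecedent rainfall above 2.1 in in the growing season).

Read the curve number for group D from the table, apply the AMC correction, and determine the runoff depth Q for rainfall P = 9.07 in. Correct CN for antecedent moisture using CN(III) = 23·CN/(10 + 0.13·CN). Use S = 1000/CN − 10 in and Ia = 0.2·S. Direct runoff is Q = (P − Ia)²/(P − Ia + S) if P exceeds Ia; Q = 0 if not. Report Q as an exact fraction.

NRCS table: small grain, straight row, good condition, soil group D → CN(II) = 87
Wet (AMC III): CN(III) = 23·87/(10 + 0.13·87) = 2001/(2131/100) = 200100/2131 ≈ 93.900
Retention S: 1000/CN − 10 with CN=93.900 → S = 1300/2001 ≈ 0.650 in
Initial abstraction Ia = S/5 = (1300/2001)/5 = 260/2001 ≈ 0.130 in
Since P=9.070 > Ia=0.130: effective rainfall P−Ia = 1788907/200100 in
Runoff Q = (P−Ia)²/(P−Ia+S) = (8.940)²/(8.940+0.650) = 3200188254649/383973290700 ≈ 8.334 in

Q = 3200188254649/383973290700 in ≈ 8.334 in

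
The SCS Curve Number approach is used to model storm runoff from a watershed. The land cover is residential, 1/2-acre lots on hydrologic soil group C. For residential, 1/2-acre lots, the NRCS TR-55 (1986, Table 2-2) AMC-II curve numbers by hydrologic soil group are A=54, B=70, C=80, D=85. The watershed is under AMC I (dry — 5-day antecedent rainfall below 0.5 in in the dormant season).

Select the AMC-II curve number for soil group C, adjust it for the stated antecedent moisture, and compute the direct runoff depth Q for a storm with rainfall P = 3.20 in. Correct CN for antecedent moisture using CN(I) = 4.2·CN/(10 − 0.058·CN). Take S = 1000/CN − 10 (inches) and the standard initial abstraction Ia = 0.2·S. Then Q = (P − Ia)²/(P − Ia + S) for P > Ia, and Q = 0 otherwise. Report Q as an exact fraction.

Q = 44521/87780 in ≈ 0.507 in

NRCS table: residential, 1/2-acre lots, soil group C → CN(II) = 80
Dry (AMC I): CN(I) = 4.2·80/(10 − 0.058·80) = 336/(134/25) = 4200/67 ≈ 62.687
S = 1000/(4200/67) − 10 = 125/21 in ≈ 5.952 in
Initial abstraction Ia = S/5 = (125/21)/5 = 25/21 ≈ 1.190 in
P − Ia = 3.200 − 1.190 = 211/105 ≈ 2.010 in (> 0, runoff occurs)
Q = (211/105)²/((211/105) + 125/21) = (44521/11025)/(836/105) = 44521/87780 in ≈ 0.507 in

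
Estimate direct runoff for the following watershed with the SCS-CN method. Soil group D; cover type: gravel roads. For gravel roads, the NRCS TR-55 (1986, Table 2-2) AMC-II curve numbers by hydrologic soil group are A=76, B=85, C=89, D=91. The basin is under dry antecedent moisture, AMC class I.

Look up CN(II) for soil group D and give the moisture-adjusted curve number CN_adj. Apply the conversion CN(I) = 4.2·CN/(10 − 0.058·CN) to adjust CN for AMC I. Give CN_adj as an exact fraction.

NRCS table: gravel roads, soil group D → CN(II) = 91
CN(I) from CN(II)=91: (4.2·91)/(10 − 0.058·91) = 63700/787 ≈ 80.940

CN_adj = 63700/787 ≈ 80.940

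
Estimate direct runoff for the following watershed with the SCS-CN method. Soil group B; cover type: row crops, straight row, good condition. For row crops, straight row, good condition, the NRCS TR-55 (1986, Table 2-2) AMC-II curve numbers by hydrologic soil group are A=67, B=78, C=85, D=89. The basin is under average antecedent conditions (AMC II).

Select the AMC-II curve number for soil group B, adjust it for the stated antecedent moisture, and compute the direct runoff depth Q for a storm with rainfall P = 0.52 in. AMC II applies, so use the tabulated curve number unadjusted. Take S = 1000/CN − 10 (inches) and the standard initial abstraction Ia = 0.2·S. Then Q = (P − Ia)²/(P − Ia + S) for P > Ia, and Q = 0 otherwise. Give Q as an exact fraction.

NRCS table: row crops, straight row, good condition, soil group B → CN(II) = 78
AMC II — tabulated CN = 78 applies directly.
Retention S: 1000/CN − 10 with CN=78.000 → S = 110/39 ≈ 2.821 in
Ia = 0.2·(110/39) = 22/39 in ≈ 0.564 in
P = 0.520 ≤ Ia = 0.564 in: entire storm abstracted, Q = 0.

Q = 0 in ≈ 0.000 in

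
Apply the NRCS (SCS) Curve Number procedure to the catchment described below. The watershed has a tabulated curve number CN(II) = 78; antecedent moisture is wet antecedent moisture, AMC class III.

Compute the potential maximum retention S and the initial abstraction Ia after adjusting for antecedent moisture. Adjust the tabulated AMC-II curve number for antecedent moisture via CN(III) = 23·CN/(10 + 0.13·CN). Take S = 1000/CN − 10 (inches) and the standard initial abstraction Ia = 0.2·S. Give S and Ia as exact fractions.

Adjust CN=78 to AMC III: 23·78/(10 + 0.13·78) → 1794 ÷ (1007/50) = 89700/1007 ≈ 89.076
Retention S: 1000/CN − 10 with CN=89.076 → S = 1100/897 ≈ 1.226 in
Ia = 0.2·(1100/897) = 220/897 in ≈ 0.245 in

S = 1100/897 in ≈ 1.226 in; Ia = 220/897 in ≈ 0.245 in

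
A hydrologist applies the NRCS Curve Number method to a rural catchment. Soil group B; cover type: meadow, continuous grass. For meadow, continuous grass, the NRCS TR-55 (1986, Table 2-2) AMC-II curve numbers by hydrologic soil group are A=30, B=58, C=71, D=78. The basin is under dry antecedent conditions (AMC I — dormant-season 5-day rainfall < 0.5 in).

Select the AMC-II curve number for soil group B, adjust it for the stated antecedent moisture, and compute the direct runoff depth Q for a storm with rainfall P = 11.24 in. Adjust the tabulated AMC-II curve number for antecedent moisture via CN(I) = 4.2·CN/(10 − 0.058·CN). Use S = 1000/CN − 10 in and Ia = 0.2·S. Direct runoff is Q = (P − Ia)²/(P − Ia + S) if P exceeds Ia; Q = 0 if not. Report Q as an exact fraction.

NRCS table: meadow, continuous grass, soil group B → CN(II) = 58
Adjust CN=58 to AMC I: 4.2·58/(10 − 0.058·58) → (1218/5) ÷ (1659/250) = 2900/79 ≈ 36.709
S = 1000/(2900/79) − 10 = 500/29 in ≈ 17.241 in
Ia = 0.2·(500/29) = 100/29 in ≈ 3.448 in
Excess rainfall: 11.240 − 3.448 = 7.792 in; P > Ia so Q > 0
Q: (5649/725)² ÷ (18149/725) = 31911201/13158025 in (≈ 2.425 in)

Q = 31911201/13158025 in ≈ 2.425 in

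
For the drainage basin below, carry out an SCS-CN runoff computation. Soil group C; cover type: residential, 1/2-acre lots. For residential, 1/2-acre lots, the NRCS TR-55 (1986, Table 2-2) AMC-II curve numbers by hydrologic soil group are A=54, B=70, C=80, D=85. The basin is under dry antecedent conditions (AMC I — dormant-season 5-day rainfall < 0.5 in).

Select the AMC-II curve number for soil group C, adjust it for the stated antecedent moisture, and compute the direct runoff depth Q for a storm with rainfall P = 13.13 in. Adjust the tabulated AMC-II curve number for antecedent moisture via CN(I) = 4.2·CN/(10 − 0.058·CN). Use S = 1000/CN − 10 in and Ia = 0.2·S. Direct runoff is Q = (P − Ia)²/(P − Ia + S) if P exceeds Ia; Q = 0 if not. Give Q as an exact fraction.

Q = 628655329/78903300 in ≈ 7.967 in

NRCS table: residential, 1/2-acre lots, soil group C → CN(II) = 80
CN(I) from CN(II)=80: (4.2·80)/(10 − 0.058·80) = 4200/67 ≈ 62.687
S = 1000/(4200/67) − 10 = 125/21 in ≈ 5.952 in
Ia = 0.2·(125/21) = 25/21 in ≈ 1.190 in
P − Ia = 13.130 − 1.190 = 25073/2100 ≈ 11.940 in (> 0, runoff occurs)
Q: (25073/2100)² ÷ (37573/2100) = 628655329/78903300 in (≈ 7.967 in)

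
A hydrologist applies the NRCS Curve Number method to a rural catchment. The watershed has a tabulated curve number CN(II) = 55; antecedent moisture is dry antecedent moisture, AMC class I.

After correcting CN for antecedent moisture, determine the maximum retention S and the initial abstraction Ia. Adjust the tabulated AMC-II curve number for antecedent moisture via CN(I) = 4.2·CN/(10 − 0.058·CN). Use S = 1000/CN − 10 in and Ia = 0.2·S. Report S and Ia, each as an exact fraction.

S = 1500/77 in ≈ 19.481 in; Ia = 300/77 in ≈ 3.896 in

CN(I) from CN(II)=55: (4.2·55)/(10 − 0.058·55) = 7700/227 ≈ 33.921
Max retention: S = 1000/(7700/227) − 10 = 1500/77 in (≈ 19.481 in)
Ia = 0.2S: 0.2·19.481 = 3.896 in (exactly 300/77)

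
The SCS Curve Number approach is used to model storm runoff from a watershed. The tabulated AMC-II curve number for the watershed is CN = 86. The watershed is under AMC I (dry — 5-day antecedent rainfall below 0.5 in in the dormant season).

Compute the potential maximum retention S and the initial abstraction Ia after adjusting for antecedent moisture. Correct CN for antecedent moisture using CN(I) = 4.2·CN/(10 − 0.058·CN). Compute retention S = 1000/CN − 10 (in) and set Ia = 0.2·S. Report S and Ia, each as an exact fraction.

S = 500/129 in ≈ 3.876 in; Ia = 100/129 in ≈ 0.775 in

CN(I) from CN(II)=86: (4.2·86)/(10 − 0.058·86) = 12900/179 ≈ 72.067
Retention S: 1000/CN − 10 with CN=72.067 → S = 500/129 ≈ 3.876 in
Ia = 0.2·(500/129) = 100/129 in ≈ 0.775 in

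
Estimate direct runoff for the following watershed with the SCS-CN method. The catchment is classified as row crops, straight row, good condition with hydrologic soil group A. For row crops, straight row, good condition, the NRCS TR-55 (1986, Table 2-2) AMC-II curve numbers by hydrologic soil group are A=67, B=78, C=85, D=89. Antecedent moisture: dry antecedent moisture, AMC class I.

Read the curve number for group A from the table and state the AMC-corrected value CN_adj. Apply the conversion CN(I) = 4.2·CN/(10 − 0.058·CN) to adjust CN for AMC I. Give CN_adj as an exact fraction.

NRCS table: row crops, straight row, good condition, soil group A → CN(II) = 67
Adjust CN=67 to AMC I: 4.2·67/(10 − 0.058·67) → (1407/5) ÷ (3057/500) = 46900/1019 ≈ 46.026

CN_adj = 46900/1019 ≈ 46.026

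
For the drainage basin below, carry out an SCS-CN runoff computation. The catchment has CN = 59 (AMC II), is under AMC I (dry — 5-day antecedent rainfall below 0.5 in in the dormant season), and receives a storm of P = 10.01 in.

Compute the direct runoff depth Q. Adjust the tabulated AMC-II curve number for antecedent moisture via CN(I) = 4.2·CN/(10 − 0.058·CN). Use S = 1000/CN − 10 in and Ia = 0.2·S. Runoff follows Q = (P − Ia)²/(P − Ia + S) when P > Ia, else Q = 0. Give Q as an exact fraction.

Q = 689296797121/356861612100 in ≈ 1.932 in

CN(I) from CN(II)=59: (4.2·59)/(10 − 0.058·59) = 123900/3289 ≈ 37.671
S = 1000/(123900/3289) − 10 = 20500/1239 in ≈ 16.546 in
Ia = 0.2S: 0.2·16.546 = 3.309 in (exactly 4100/1239)
Excess rainfall: 10.010 − 3.309 = 6.701 in; P > Ia so Q > 0
Runoff Q = (P−Ia)²/(P−Ia+S) = (6.701)²/(6.701+16.546) = 689296797121/356861612100 ≈ 1.932 in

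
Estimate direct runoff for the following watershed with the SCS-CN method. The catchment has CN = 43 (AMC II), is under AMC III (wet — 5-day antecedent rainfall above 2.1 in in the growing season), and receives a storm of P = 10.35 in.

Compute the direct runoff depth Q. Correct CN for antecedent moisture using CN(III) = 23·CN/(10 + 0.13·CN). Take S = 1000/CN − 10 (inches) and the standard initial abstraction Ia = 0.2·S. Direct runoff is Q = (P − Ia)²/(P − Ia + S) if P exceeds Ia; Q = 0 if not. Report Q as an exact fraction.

Wet (AMC III): CN(III) = 23·43/(10 + 0.13·43) = 989/(1559/100) = 98900/1559 ≈ 63.438
Retention S: 1000/CN − 10 with CN=63.438 → S = 5700/989 ≈ 5.763 in
Initial abstraction Ia = S/5 = (5700/989)/5 = 1140/989 ≈ 1.153 in
Since P=10.350 > Ia=1.153: effective rainfall P−Ia = 181923/19780 in
Q = (181923/19780)²/((181923/19780) + 5700/989) = (33095977929/391248400)/(295923/19780) = 11031992643/1951118980 in ≈ 5.654 in

Q = 11031992643/1951118980 in ≈ 5.654 in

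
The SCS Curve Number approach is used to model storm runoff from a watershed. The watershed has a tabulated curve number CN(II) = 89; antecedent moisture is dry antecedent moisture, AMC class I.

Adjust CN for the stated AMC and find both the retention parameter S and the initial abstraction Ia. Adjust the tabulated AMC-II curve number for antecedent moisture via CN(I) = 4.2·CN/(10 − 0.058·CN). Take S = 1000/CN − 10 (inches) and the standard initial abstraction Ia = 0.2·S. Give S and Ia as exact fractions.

S = 5500/1869 in ≈ 2.943 in; Ia = 1100/1869 in ≈ 0.589 in

CN(I) from CN(II)=89: (4.2·89)/(10 − 0.058·89) = 186900/2419 ≈ 77.263
Retention S: 1000/CN − 10 with CN=77.263 → S = 5500/1869 ≈ 2.943 in
Ia = 0.2·(5500/1869) = 1100/1869 in ≈ 0.589 in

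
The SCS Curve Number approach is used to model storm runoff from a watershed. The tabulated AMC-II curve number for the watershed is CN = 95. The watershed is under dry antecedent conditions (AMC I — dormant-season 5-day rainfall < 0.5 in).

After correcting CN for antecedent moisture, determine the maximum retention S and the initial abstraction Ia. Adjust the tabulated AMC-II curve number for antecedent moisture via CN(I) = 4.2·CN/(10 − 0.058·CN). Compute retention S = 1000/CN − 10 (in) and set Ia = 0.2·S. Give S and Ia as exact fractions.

Adjust CN=95 to AMC I: 4.2·95/(10 − 0.058·95) → 399 ÷ (449/100) = 39900/449 ≈ 88.864
S = 1000/(39900/449) − 10 = 500/399 in ≈ 1.253 in
Initial abstraction Ia = S/5 = (500/399)/5 = 100/399 ≈ 0.251 in

S = 500/399 in ≈ 1.253 in; Ia = 100/399 in ≈ 0.251 in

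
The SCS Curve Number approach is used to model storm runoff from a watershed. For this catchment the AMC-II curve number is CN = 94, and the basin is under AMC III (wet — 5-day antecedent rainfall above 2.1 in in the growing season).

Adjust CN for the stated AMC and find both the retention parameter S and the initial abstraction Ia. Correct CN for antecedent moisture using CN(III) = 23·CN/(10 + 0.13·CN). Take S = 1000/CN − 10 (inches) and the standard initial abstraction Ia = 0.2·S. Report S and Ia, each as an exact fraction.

Adjust CN=94 to AMC III: 23·94/(10 + 0.13·94) → 2162 ÷ (1111/50) = 108100/1111 ≈ 97.300
S = 1000/(108100/1111) − 10 = 300/1081 in ≈ 0.278 in
Initial abstraction Ia = S/5 = (300/1081)/5 = 60/1081 ≈ 0.056 in

S = 300/1081 in ≈ 0.278 in; Ia = 60/1081 in ≈ 0.056 in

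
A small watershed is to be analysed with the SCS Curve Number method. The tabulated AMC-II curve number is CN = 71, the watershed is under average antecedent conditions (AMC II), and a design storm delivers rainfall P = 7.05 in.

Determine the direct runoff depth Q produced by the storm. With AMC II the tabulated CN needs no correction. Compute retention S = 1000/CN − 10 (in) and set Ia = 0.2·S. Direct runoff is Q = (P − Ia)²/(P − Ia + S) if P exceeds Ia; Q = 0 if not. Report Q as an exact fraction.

Average conditions: CN = 71 (no AMC adjustment).
S = 1000/71 − 10 = 290/71 in ≈ 4.085 in
Initial abstraction Ia = S/5 = (290/71)/5 = 58/71 ≈ 0.817 in
Excess rainfall: 7.050 − 0.817 = 6.233 in; P > Ia so Q > 0
Runoff Q = (P−Ia)²/(P−Ia+S) = (6.233)²/(6.233+4.085) = 78340201/20804420 ≈ 3.766 in

Q = 78340201/20804420 in ≈ 3.766 in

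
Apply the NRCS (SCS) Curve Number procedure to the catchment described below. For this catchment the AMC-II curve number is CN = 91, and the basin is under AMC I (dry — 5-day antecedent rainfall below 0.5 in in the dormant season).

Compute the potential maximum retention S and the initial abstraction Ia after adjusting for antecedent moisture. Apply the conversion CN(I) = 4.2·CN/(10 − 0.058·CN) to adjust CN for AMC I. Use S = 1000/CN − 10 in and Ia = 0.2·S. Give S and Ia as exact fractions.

S = 1500/637 in ≈ 2.355 in; Ia = 300/637 in ≈ 0.471 in

Dry (AMC I): CN(I) = 4.2·91/(10 − 0.058·91) = (1911/5)/(2361/500) = 63700/787 ≈ 80.940
Retention S: 1000/CN − 10 with CN=80.940 → S = 1500/637 ≈ 2.355 in
Initial abstraction Ia = S/5 = (1500/637)/5 = 300/637 ≈ 0.471 in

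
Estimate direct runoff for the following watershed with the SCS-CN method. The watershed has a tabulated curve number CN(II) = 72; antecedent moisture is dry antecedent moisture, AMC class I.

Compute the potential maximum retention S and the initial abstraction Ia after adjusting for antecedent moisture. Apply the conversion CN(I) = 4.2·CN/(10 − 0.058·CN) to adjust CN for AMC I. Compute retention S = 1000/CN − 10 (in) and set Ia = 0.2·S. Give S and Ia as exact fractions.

Adjust CN=72 to AMC I: 4.2·72/(10 − 0.058·72) → (1512/5) ÷ (728/125) = 675/13 ≈ 51.923
S = 1000/(675/13) − 10 = 250/27 in ≈ 9.259 in
Ia = 0.2·(250/27) = 50/27 in ≈ 1.852 in

S = 250/27 in ≈ 9.259 in; Ia = 50/27 in ≈ 1.852 in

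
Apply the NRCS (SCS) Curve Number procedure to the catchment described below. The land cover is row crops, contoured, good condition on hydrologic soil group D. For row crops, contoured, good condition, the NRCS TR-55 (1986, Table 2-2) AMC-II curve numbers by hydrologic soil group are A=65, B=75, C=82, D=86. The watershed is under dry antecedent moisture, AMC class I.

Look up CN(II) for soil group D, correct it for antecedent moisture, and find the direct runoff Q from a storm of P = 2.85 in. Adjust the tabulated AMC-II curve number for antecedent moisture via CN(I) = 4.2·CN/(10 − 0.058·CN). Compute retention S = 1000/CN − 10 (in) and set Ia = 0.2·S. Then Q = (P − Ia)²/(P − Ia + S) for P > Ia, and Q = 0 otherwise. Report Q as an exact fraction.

Q = 28654609/39610740 in ≈ 0.723 in

NRCS table: row crops, contoured, good condition, soil group D → CN(II) = 86
Dry (AMC I): CN(I) = 4.2·86/(10 − 0.058·86) = (1806/5)/(1253/250) = 12900/179 ≈ 72.067
Retention S: 1000/CN − 10 with CN=72.067 → S = 500/129 ≈ 3.876 in
Ia = 0.2S: 0.2·3.876 = 0.775 in (exactly 100/129)
Excess rainfall: 2.850 − 0.775 = 2.075 in; P > Ia so Q > 0
Runoff Q = (P−Ia)²/(P−Ia+S) = (2.075)²/(2.075+3.876) = 28654609/39610740 ≈ 0.723 in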